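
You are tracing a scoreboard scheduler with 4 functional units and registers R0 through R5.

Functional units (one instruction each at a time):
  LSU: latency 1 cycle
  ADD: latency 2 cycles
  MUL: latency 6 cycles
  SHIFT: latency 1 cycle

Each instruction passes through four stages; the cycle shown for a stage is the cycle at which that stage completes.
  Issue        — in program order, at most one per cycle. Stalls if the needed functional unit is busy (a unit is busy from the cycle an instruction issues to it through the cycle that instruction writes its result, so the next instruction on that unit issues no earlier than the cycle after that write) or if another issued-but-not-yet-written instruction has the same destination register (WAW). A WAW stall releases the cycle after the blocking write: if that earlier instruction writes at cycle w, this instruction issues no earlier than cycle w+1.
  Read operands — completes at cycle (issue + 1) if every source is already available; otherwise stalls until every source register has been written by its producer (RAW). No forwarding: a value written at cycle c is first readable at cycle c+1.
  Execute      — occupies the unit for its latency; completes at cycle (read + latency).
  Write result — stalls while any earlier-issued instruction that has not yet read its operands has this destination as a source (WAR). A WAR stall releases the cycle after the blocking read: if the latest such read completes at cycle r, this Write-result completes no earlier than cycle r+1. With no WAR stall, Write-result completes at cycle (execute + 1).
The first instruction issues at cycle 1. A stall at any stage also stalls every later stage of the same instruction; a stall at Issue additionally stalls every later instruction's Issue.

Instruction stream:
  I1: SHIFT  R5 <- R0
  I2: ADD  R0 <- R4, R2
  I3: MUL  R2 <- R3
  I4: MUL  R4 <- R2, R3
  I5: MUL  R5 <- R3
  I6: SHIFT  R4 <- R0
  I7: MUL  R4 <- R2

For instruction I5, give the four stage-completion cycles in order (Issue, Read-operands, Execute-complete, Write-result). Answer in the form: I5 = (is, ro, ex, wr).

I5 = (21, 22, 28, 29)

I1 -> (1, 2, 3, 4)
I2 -> (2, 3, 5, 6)
I3 -> (3, 4, 10, 11)
I4 -> (12, 13, 19, 20)  // struct: MUL busy until I3 writes@11
I5 -> (21, 22, 28, 29)  // struct: MUL busy until I4 writes@20
I6 -> (22, 23, 24, 25)
I7 -> (30, 31, 37, 38)  // struct: MUL busy until I5 writes@29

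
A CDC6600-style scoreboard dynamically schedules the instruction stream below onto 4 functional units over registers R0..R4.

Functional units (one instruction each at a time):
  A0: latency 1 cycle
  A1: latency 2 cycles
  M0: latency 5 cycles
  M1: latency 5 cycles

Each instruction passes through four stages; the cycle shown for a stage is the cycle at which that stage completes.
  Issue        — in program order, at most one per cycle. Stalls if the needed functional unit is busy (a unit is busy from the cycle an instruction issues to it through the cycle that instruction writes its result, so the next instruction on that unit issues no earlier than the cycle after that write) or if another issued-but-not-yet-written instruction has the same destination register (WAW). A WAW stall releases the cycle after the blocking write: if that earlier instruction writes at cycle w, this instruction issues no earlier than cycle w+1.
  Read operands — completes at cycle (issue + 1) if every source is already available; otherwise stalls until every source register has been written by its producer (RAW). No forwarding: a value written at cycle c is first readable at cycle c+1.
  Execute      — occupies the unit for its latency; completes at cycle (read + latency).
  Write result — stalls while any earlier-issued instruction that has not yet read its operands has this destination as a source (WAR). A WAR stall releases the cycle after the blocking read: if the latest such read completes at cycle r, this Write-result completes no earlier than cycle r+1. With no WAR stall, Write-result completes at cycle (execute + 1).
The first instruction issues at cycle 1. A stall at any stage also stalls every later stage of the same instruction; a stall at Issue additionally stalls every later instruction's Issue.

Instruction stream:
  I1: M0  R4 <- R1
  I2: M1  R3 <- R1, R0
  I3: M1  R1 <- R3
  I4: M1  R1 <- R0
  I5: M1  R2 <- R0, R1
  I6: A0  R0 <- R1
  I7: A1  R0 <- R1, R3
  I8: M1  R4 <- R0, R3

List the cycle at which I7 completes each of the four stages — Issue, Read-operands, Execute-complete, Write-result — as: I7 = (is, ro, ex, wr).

I7 = (31, 32, 34, 35)

  I1 | 1 | 2 | 7 | 8
  I2 | 2 | 3 | 8 | 9
  I3 | 10 | 11 | 16 | 17   struct: M1 busy until I2 writes@9
  I4 | 18 | 19 | 24 | 25   struct: M1 busy until I3 writes@17
  I5 | 26 | 27 | 32 | 33   struct: M1 busy until I4 writes@25
  I6 | 27 | 28 | 29 | 30
  I7 | 31 | 32 | 34 | 35   WAW R0: wait I6 write@30
  I8 | 34 | 36 | 41 | 42   struct: M1 busy until I5 writes@33 · RAW R0: wait I7 write@35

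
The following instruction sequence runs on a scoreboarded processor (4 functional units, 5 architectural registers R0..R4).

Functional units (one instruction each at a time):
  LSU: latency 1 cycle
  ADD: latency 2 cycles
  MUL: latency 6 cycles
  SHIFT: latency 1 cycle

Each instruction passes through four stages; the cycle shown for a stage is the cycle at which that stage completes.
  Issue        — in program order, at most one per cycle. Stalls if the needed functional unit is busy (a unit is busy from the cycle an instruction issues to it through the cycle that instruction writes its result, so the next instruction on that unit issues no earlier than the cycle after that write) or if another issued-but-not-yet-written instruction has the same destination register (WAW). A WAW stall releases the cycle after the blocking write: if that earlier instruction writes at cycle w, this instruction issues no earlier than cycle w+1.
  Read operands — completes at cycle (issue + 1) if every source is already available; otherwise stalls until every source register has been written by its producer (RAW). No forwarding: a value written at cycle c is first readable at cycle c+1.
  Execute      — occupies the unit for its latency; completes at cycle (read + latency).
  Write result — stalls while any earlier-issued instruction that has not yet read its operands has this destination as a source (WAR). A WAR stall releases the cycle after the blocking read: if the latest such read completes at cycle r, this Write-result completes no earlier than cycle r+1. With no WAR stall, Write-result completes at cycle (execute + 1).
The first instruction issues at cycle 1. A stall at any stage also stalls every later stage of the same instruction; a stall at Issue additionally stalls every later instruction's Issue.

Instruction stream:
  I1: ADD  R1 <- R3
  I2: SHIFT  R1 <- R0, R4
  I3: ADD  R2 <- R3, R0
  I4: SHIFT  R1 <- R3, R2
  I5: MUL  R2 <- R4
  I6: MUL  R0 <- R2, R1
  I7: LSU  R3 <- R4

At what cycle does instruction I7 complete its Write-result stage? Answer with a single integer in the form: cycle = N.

cycle = 25

[1] I1 dispatched to ADD
[2] I1 operands ready
[4] I1 complete
[5] R1←I1
[6] I2 dispatched to SHIFT
[7] I2 operands ready; I3 dispatched to ADD
[8] I2 complete; I3 operands ready
[9] R1←I2
[10] I3 complete; I4 dispatched to SHIFT
[11] R2←I3
[12] I4 operands ready; I5 dispatched to MUL
[13] I4 complete; I5 operands ready
[14] R1←I4
[19] I5 complete
[20] R2←I5
[21] I6 dispatched to MUL
[22] I6 operands ready; I7 dispatched to LSU
[23] I7 operands ready
[24] I7 complete
[25] R3←I7
[28] I6 complete
[29] R0←I6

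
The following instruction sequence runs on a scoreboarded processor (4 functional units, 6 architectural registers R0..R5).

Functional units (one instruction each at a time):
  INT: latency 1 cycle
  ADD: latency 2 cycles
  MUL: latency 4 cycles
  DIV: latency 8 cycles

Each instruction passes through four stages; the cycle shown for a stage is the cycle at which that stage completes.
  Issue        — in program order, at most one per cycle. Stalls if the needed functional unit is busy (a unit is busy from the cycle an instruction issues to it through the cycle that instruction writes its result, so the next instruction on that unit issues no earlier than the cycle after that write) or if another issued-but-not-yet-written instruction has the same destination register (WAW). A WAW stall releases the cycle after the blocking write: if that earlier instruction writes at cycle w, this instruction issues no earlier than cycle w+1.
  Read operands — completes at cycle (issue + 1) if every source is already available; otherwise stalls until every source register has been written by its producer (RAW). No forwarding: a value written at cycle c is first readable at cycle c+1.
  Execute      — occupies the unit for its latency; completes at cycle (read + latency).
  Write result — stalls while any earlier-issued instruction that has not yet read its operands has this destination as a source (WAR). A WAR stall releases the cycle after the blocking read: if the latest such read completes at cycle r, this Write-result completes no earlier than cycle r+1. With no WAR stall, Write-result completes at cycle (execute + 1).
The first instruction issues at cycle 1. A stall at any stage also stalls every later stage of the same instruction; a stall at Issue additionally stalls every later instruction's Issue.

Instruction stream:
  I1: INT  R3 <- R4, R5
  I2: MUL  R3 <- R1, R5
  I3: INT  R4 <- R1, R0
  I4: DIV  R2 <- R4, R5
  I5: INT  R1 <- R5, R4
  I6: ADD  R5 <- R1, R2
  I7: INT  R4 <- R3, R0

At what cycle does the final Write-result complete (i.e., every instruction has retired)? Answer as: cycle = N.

  I1 | 1 | 2 | 3 | 4
  I2 | 5 | 6 | 10 | 11   WAW R3: wait I1 write@4
  I3 | 6 | 7 | 8 | 9
  I4 | 7 | 10 | 18 | 19   RAW R4: wait I3 write@9
  I5 | 10 | 11 | 12 | 13   struct: INT busy until I3 writes@9
  I6 | 11 | 20 | 22 | 23   RAW R2: wait I4 write@19
  I7 | 14 | 15 | 16 | 17   struct: INT busy until I5 writes@13

cycle = 23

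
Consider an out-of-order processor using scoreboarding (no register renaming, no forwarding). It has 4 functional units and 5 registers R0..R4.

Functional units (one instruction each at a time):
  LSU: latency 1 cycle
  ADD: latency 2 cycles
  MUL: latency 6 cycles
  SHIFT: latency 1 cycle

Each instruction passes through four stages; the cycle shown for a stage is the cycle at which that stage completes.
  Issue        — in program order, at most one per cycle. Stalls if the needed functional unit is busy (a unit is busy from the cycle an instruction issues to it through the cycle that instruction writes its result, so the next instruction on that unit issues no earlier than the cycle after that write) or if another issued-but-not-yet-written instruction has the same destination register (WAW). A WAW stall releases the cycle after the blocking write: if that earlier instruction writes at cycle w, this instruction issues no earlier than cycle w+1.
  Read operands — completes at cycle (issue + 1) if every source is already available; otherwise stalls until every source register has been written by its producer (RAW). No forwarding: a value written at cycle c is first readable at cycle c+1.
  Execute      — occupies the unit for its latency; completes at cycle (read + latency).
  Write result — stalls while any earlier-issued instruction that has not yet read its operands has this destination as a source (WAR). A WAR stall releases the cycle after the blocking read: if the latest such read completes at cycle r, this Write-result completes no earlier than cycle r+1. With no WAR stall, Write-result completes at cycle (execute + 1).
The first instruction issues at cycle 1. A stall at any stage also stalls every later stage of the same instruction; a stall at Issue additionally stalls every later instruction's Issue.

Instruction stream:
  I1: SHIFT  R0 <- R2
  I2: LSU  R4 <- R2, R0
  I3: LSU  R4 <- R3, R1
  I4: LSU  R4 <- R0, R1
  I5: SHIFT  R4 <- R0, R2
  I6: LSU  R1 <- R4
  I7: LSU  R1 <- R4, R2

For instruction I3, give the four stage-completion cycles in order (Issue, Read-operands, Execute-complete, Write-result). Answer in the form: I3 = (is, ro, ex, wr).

I3 = (8, 9, 10, 11)

I1: IS=1 RO=2 EX=3 WR=4
I2: IS=2 RO=5 EX=6 WR=7  [RAW R0: wait I1 write@4]
I3: IS=8 RO=9 EX=10 WR=11  [struct: LSU busy until I2 writes@7]
I4: IS=12 RO=13 EX=14 WR=15  [struct: LSU busy until I3 writes@11]
I5: IS=16 RO=17 EX=18 WR=19  [WAW R4: wait I4 write@15]
I6: IS=17 RO=20 EX=21 WR=22  [RAW R4: wait I5 write@19]
I7: IS=23 RO=24 EX=25 WR=26  [struct: LSU busy until I6 writes@22]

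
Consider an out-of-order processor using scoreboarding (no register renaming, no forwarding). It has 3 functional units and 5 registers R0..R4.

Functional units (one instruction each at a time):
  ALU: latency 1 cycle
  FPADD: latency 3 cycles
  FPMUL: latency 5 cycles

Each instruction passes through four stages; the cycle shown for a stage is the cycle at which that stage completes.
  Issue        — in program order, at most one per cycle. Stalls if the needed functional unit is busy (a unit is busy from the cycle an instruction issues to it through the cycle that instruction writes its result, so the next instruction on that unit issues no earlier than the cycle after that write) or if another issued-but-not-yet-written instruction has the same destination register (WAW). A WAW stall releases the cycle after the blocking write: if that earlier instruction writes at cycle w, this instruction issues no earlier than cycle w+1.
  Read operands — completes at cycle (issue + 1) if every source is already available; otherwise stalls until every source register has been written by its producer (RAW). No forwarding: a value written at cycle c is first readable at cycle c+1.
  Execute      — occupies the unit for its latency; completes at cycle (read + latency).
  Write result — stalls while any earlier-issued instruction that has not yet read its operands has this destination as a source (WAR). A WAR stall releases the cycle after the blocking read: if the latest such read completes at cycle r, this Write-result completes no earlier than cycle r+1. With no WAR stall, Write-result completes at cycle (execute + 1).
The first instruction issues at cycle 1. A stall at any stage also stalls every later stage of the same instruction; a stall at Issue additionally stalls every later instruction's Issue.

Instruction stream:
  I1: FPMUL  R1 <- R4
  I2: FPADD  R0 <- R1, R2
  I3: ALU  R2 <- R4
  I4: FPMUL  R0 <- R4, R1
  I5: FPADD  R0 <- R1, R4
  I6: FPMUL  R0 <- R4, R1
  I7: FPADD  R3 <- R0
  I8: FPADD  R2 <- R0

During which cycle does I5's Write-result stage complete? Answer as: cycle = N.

  I1 | 1 | 2 | 7 | 8
  I2 | 2 | 9 | 12 | 13   RAW R1: wait I1 write@8
  I3 | 3 | 4 | 5 | 10   WAR R2: wait I2 read@9
  I4 | 14 | 15 | 20 | 21   WAW R0: wait I2 write@13
  I5 | 22 | 23 | 26 | 27   WAW R0: wait I4 write@21
  I6 | 28 | 29 | 34 | 35   WAW R0: wait I5 write@27
  I7 | 29 | 36 | 39 | 40   RAW R0: wait I6 write@35
  I8 | 41 | 42 | 45 | 46   struct: FPADD busy until I7 writes@40

cycle = 27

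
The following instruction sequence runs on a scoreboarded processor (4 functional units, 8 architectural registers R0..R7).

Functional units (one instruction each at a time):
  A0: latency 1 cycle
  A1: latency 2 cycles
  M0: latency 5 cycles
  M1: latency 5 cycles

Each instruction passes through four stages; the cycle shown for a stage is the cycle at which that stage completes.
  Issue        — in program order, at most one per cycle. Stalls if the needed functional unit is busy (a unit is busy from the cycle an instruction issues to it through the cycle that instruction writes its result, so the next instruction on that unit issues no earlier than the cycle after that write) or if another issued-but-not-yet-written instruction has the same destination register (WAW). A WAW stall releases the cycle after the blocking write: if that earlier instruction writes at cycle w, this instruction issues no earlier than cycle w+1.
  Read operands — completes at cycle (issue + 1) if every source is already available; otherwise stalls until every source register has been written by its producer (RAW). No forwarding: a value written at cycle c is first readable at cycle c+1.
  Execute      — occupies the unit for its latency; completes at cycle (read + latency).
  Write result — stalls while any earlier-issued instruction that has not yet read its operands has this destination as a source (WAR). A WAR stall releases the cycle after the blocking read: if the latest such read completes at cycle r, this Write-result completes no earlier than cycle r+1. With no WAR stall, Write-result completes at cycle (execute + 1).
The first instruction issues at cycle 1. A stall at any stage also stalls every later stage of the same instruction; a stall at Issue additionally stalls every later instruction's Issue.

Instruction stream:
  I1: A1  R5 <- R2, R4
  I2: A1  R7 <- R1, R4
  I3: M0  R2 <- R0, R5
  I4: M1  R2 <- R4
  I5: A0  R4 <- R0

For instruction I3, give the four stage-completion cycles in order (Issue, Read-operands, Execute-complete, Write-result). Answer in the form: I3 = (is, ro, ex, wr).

[I1] 1/2/4/5
[I2] 6/7/9/10  (struct: A1 busy until I1 writes@5)
[I3] 7/8/13/14
[I4] 15/16/21/22  (WAW R2: wait I3 write@14)
[I5] 16/17/18/19

I3 = (7, 8, 13, 14)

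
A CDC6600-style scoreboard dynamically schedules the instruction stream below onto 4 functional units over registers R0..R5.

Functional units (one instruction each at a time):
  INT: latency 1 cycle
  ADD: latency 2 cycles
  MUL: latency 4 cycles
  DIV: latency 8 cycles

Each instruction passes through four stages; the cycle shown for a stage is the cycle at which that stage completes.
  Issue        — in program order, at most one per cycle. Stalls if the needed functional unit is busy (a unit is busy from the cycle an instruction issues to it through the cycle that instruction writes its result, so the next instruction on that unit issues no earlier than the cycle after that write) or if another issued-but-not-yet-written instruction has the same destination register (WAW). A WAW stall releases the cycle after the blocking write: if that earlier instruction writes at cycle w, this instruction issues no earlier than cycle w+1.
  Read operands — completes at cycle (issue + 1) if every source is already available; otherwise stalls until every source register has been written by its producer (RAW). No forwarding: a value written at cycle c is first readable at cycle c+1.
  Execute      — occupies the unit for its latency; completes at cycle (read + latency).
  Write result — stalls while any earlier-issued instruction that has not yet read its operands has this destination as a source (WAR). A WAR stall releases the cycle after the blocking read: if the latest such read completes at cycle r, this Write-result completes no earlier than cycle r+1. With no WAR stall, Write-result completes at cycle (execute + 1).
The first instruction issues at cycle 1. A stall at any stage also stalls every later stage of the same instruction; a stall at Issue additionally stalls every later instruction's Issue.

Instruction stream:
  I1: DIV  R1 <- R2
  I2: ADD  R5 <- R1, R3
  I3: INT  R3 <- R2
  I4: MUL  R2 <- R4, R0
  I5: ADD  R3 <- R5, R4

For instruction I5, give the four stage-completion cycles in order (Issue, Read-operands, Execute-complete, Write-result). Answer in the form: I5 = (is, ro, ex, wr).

c1: issue I1 (DIV)
c2: I1 read-ops | issue I2 (ADD)
c3: issue I3 (INT)
c4: I3 read-ops | issue I4 (MUL)
c5: I3 finished on INT | I4 read-ops
c9: I4 finished on MUL
c10: I1 finished on DIV | I4→R2
c11: I1→R1
c12: I2 read-ops
c13: I3→R3
c14: I2 finished on ADD
c15: I2→R5
c16: issue I5 (ADD)
c17: I5 read-ops
c19: I5 finished on ADD
c20: I5→R3

I5 = (16, 17, 19, 20)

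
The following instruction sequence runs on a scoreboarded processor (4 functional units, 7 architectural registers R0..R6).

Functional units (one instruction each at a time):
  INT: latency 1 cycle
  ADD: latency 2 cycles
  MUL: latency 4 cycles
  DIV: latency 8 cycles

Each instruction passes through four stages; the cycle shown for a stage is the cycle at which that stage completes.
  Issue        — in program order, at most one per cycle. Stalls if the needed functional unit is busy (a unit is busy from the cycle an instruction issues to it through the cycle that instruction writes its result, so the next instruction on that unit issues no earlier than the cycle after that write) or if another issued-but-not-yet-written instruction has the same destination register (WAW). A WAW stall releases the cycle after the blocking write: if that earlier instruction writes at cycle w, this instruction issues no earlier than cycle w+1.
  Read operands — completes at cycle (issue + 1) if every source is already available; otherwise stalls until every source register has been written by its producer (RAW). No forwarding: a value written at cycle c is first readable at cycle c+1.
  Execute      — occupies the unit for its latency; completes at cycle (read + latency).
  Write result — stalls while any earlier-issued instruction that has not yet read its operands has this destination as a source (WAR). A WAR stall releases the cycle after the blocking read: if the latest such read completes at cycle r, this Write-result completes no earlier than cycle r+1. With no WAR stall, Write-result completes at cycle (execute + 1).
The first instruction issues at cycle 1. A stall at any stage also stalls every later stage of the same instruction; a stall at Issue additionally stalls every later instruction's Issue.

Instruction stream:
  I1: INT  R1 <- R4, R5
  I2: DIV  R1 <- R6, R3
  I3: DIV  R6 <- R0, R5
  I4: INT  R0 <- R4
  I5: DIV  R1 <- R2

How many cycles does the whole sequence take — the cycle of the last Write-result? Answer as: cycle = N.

cycle = 37

I1  is:1  ro:2  ex:3  wr:4
I2  is:5  ro:6  ex:14  wr:15  — WAW R1: wait I1 write@4
I3  is:16  ro:17  ex:25  wr:26  — struct: DIV busy until I2 writes@15
I4  is:17  ro:18  ex:19  wr:20
I5  is:27  ro:28  ex:36  wr:37  — struct: DIV busy until I3 writes@26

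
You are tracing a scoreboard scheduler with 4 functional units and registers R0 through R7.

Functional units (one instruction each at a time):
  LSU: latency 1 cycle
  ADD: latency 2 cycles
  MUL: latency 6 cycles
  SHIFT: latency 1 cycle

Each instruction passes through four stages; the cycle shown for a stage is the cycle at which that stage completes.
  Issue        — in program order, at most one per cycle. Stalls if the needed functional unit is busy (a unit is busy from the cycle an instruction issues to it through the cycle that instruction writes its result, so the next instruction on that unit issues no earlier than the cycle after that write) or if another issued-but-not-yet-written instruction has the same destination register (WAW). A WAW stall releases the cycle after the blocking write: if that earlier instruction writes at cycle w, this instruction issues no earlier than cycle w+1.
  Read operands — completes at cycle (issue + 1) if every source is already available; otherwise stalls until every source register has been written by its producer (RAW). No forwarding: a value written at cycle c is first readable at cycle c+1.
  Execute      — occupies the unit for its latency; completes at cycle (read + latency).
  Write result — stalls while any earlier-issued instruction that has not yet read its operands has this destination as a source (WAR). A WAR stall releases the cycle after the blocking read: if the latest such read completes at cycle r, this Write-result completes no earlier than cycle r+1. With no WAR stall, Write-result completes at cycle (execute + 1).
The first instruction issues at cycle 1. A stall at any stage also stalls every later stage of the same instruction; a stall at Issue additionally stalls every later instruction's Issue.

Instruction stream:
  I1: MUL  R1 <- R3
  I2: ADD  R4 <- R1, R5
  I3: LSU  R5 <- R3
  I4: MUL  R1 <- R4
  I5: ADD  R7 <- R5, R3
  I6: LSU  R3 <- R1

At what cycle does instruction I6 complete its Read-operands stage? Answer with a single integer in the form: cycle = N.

cycle = 22

t=1  I1 dispatched to MUL
t=2  I1 operands ready; I2 dispatched to ADD
t=3  I3 dispatched to LSU
t=4  I3 operands ready
t=5  I3 complete
t=8  I1 complete
t=9  R1←I1
t=10  I2 operands ready; I4 dispatched to MUL
t=11  R5←I3
t=12  I2 complete
t=13  R4←I2
t=14  I4 operands ready; I5 dispatched to ADD
t=15  I5 operands ready; I6 dispatched to LSU
t=17  I5 complete
t=18  R7←I5
t=20  I4 complete
t=21  R1←I4
t=22  I6 operands ready
t=23  I6 complete
t=24  R3←I6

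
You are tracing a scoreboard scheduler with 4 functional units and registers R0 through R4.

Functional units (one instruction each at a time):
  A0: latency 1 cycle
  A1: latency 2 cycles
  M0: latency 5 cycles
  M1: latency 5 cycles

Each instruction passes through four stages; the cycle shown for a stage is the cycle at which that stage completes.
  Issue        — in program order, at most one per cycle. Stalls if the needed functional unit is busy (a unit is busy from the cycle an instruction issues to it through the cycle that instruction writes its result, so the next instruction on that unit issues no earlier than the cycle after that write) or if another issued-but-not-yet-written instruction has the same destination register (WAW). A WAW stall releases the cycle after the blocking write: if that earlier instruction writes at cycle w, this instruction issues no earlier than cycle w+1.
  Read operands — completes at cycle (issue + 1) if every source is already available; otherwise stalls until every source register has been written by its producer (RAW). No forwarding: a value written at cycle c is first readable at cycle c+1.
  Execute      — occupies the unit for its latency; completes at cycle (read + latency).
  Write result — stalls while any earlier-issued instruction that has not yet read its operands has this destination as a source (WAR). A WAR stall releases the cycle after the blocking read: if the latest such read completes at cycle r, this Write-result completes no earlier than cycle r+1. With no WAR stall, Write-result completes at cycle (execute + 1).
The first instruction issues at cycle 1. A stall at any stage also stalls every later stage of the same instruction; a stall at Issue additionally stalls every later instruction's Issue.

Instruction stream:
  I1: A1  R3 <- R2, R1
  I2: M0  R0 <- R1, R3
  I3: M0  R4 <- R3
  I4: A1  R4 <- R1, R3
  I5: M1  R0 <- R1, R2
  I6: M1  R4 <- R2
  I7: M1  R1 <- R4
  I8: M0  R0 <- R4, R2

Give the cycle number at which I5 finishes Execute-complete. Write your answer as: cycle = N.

cycle = 28

[1] I1→A1
[2] I1 RO, I2→M0
[4] I1 EX
[5] I1 WR R3
[6] I2 RO
[11] I2 EX
[12] I2 WR R0
[13] I3→M0
[14] I3 RO
[19] I3 EX
[20] I3 WR R4
[21] I4→A1
[22] I4 RO, I5→M1
[23] I5 RO
[24] I4 EX
[25] I4 WR R4
[28] I5 EX
[29] I5 WR R0
[30] I6→M1
[31] I6 RO
[36] I6 EX
[37] I6 WR R4
[38] I7→M1
[39] I7 RO, I8→M0
[40] I8 RO
[44] I7 EX
[45] I7 WR R1, I8 EX
[46] I8 WR R0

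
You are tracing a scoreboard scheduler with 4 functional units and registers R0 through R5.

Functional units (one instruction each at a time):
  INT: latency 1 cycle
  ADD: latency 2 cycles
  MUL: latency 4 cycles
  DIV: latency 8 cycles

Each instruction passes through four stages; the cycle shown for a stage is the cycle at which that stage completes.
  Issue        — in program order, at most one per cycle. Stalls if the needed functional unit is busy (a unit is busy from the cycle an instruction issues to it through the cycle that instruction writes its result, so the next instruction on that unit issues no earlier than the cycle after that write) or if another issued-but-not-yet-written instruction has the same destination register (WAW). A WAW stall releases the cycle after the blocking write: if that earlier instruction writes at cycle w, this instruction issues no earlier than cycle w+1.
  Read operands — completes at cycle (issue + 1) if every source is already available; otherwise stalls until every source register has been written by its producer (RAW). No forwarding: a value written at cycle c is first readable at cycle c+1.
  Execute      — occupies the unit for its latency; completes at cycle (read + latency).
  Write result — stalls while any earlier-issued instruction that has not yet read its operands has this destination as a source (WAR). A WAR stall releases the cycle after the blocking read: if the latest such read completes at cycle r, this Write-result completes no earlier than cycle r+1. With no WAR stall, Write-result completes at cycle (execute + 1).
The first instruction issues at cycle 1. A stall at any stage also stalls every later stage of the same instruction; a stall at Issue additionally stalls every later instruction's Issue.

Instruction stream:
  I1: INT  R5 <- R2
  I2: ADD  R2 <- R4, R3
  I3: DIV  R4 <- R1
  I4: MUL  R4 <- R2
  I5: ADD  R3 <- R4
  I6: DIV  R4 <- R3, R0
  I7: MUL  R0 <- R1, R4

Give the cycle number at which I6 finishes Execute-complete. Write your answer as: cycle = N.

t=1  I1 issues→INT
t=2  I1 reads | I2 issues→ADD
t=3  I1 exec-done | I2 reads | I3 issues→DIV
t=4  I1 writes R5 | I3 reads
t=5  I2 exec-done
t=6  I2 writes R2
t=12  I3 exec-done
t=13  I3 writes R4
t=14  I4 issues→MUL
t=15  I4 reads | I5 issues→ADD
t=19  I4 exec-done
t=20  I4 writes R4
t=21  I5 reads | I6 issues→DIV
t=22  I7 issues→MUL
t=23  I5 exec-done
t=24  I5 writes R3
t=25  I6 reads
t=33  I6 exec-done
t=34  I6 writes R4
t=35  I7 reads
t=39  I7 exec-done
t=40  I7 writes R0

cycle = 33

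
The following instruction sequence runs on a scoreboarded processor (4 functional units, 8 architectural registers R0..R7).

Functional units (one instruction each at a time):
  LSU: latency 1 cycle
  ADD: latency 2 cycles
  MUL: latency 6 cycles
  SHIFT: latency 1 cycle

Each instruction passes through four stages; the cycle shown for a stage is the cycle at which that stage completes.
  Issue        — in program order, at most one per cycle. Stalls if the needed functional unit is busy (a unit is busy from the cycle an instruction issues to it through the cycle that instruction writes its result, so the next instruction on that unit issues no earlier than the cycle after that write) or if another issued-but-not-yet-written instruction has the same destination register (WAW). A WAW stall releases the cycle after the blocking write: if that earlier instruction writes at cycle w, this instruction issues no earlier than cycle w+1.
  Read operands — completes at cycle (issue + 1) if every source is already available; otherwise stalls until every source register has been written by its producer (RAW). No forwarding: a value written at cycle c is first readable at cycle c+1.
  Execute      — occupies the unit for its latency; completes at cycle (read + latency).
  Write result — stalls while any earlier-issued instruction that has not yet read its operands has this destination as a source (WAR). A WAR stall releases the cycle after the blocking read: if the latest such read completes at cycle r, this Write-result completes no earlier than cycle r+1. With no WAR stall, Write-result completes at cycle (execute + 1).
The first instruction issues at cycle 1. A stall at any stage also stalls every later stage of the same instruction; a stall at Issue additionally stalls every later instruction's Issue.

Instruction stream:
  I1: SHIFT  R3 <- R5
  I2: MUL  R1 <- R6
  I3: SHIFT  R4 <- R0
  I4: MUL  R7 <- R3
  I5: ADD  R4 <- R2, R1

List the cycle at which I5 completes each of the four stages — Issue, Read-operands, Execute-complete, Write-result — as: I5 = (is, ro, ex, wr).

I1  is:1  ro:2  ex:3  wr:4
I2  is:2  ro:3  ex:9  wr:10
I3  is:5  ro:6  ex:7  wr:8  — struct: SHIFT busy until I1 writes@4
I4  is:11  ro:12  ex:18  wr:19  — struct: MUL busy until I2 writes@10
I5  is:12  ro:13  ex:15  wr:16

I5 = (12, 13, 15, 16)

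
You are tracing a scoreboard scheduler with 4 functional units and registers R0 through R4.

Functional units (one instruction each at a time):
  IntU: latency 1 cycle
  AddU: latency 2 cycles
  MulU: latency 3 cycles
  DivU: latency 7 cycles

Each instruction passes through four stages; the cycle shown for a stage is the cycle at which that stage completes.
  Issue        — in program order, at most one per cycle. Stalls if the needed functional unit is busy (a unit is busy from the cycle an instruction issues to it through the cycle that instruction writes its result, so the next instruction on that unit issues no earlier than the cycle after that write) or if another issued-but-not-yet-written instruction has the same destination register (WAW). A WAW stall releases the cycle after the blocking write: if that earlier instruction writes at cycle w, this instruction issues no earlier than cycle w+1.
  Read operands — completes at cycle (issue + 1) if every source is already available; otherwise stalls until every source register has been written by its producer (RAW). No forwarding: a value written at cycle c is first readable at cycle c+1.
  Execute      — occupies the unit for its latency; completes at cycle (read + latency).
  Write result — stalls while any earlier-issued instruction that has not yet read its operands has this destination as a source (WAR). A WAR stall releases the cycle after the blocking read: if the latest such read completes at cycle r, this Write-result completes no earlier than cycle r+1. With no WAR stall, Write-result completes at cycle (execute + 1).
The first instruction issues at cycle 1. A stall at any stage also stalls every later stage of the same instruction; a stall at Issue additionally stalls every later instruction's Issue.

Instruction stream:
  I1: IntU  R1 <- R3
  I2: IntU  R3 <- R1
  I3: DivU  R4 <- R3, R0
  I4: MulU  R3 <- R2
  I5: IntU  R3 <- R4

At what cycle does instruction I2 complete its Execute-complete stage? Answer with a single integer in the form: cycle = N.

cycle = 7

1) issue 1, read 2, done 3, write 4
2) issue 5, read 6, done 7, write 8  <struct: IntU busy until I1 writes@4>
3) issue 6, read 9, done 16, write 17  <RAW R3: wait I2 write@8>
4) issue 9, read 10, done 13, write 14  <WAW R3: wait I2 write@8>
5) issue 15, read 18, done 19, write 20  <WAW R3: wait I4 write@14 / RAW R4: wait I3 write@17>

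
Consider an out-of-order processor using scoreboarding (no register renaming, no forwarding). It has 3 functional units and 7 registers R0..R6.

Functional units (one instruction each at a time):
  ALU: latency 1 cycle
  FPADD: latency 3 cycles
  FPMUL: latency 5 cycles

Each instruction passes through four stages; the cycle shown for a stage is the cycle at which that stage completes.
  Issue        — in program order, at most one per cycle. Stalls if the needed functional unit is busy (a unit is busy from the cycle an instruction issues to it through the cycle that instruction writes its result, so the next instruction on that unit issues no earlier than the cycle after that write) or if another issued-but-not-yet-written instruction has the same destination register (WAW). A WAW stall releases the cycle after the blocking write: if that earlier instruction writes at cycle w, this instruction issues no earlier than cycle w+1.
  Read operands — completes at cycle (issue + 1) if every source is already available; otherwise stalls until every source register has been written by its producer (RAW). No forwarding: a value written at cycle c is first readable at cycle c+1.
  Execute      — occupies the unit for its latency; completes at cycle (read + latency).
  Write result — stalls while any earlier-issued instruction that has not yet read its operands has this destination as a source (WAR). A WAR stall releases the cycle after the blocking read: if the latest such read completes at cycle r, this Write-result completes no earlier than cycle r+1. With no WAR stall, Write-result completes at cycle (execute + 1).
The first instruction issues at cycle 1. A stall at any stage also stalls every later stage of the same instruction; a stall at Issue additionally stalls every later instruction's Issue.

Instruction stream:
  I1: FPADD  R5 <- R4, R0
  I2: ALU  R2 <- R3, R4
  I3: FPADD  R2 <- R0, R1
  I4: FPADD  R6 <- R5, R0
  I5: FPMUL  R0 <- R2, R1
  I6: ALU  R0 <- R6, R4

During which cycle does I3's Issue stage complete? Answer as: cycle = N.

cycle = 7

cycle 1: issue I1 (FPADD)
cycle 2: I1 read-ops; issue I2 (ALU)
cycle 3: I2 read-ops
cycle 4: I2 finished on ALU
cycle 5: I1 finished on FPADD; I2→R2
cycle 6: I1→R5
cycle 7: issue I3 (FPADD)
cycle 8: I3 read-ops
cycle 11: I3 finished on FPADD
cycle 12: I3→R2
cycle 13: issue I4 (FPADD)
cycle 14: I4 read-ops; issue I5 (FPMUL)
cycle 15: I5 read-ops
cycle 17: I4 finished on FPADD
cycle 18: I4→R6
cycle 20: I5 finished on FPMUL
cycle 21: I5→R0
cycle 22: issue I6 (ALU)
cycle 23: I6 read-ops
cycle 24: I6 finished on ALU
cycle 25: I6→R0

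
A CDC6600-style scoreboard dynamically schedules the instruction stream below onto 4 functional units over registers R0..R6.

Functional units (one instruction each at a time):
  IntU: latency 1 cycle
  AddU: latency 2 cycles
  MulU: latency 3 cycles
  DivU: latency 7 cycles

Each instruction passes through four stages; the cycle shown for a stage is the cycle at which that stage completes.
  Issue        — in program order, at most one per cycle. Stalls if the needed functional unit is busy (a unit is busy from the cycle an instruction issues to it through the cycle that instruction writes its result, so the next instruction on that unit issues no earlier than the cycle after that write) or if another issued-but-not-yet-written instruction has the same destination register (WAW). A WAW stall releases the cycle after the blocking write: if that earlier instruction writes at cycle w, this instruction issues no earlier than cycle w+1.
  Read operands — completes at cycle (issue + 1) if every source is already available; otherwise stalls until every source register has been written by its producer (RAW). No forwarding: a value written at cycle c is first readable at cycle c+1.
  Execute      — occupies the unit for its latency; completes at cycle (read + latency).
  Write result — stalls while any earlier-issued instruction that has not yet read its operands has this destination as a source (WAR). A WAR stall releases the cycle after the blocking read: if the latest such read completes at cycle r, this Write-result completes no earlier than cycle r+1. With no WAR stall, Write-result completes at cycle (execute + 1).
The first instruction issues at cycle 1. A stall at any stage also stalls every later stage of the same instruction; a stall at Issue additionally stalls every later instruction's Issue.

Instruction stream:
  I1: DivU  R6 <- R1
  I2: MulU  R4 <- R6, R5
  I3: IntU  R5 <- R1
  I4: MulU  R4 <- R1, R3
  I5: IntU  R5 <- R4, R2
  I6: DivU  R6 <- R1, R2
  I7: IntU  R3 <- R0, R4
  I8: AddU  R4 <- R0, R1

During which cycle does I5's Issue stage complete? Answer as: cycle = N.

cycle = 17

c1: I1→DivU
c2: I1 RO | I2→MulU
c3: I3→IntU
c4: I3 RO
c5: I3 EX
c9: I1 EX
c10: I1 WR R6
c11: I2 RO
c12: I3 WR R5
c14: I2 EX
c15: I2 WR R4
c16: I4→MulU
c17: I4 RO | I5→IntU
c18: I6→DivU
c19: I6 RO
c20: I4 EX
c21: I4 WR R4
c22: I5 RO
c23: I5 EX
c24: I5 WR R5
c25: I7→IntU
c26: I6 EX | I7 RO | I8→AddU
c27: I6 WR R6 | I7 EX | I8 RO
c28: I7 WR R3
c29: I8 EX
c30: I8 WR R4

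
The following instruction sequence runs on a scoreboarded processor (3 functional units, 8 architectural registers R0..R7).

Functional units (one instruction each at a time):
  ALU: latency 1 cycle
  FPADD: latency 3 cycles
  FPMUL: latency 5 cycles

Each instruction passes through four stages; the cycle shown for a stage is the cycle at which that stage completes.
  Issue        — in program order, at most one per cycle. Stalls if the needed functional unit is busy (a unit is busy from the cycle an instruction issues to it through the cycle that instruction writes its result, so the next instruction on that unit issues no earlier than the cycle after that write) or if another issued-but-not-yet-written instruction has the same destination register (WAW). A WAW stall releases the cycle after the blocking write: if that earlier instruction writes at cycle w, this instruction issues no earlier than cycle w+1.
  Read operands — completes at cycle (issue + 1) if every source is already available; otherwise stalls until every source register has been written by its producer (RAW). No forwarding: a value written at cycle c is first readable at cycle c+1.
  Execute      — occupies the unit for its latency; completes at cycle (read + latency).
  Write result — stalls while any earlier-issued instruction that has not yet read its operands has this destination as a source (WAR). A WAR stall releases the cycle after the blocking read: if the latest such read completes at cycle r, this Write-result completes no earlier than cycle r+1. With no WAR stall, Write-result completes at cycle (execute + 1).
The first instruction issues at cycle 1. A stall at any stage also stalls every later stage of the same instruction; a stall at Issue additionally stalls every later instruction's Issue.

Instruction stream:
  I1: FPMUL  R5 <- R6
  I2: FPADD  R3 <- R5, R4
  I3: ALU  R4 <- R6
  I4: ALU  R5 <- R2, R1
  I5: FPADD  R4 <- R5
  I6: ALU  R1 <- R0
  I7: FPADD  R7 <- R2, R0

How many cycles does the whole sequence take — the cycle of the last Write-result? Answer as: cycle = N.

[I1] 1/2/7/8
[I2] 2/9/12/13  (RAW R5: wait I1 write@8)
[I3] 3/4/5/10  (WAR R4: wait I2 read@9)
[I4] 11/12/13/14  (struct: ALU busy until I3 writes@10)
[I5] 14/15/18/19  (struct: FPADD busy until I2 writes@13)
[I6] 15/16/17/18
[I7] 20/21/24/25  (struct: FPADD busy until I5 writes@19)

cycle = 25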